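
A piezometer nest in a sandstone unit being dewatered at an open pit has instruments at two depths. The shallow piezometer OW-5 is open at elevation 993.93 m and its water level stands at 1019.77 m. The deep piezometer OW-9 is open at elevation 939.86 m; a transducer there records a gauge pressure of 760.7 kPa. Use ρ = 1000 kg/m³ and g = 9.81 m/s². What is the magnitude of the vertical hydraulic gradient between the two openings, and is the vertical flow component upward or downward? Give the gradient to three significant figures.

|i_v| ≈ 0.0438; vertical flow is downward

Total head at OW-5: h = 1019.77 m (water level in the standpipe).
Pressure head at OW-9: ψ = P/(ρg) = 760.7×1000 / (1000 × 9.81) = 77.54 m.
Total head at OW-9: h = z + ψ = 939.86 + 77.54 = 1017.40 m.
Δh = h(OW-5) − h(OW-9) = 1019.77 − 1017.40 = 2.37 m.
Vertical separation Δz = 993.93 − 939.86 = 54.07 m.
|i_v| = |Δh| / Δz = 2.37 / 54.07 = 0.0438.
Head is higher in the shallow piezometer, so vertical flow is downward (recharge condition).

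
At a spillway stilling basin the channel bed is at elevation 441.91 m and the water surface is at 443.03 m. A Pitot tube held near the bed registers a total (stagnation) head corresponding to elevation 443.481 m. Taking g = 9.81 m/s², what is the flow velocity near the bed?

v ≈ 2.97 m/s

Near the bed, under hydrostatic conditions, the piezometric head (z + ψ) equals the free-surface elevation, 443.03 m.
Velocity head = total − piezometric = 443.481 − 443.03 = 0.451 m.
v = √(2g·h_v) = √(2 × 9.81 × 0.451) = 2.97 m/s.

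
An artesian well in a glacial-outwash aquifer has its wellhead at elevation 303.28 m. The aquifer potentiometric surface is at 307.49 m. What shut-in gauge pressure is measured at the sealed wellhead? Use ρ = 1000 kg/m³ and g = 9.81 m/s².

Head above the cap: Δh = 307.49 − 303.28 = 4.21 m.
P = ρgΔh = 1000 × 9.81 × 4.21 = 41300 Pa ≈ 41.3 kPa.

P ≈ 41.3 kPa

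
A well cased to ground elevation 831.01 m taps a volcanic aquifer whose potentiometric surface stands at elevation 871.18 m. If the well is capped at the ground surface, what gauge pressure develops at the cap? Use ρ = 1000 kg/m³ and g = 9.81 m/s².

Head above the cap: Δh = 871.18 − 831.01 = 40.17 m.
P = ρgΔh = 1000 × 9.81 × 40.17 = 394068 Pa ≈ 394 kPa.

P ≈ 394 kPa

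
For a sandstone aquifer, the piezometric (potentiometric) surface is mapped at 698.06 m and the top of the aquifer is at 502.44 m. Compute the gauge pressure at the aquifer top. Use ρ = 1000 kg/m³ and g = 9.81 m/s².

P ≈ 1920 kPa

Pressure head at the aquifer top: ψ = h − z = 698.06 − 502.44 = 195.62 m.
P = ρgψ = 1000 × 9.81 × 195.62 = 1919032 Pa ≈ 1920 kPa.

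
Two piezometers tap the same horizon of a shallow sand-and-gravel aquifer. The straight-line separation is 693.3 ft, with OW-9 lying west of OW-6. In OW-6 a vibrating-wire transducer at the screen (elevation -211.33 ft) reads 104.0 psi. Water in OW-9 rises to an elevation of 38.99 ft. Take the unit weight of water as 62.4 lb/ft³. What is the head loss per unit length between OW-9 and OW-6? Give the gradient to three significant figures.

i ≈ 0.0149 ft/ft

Pressure head at OW-6: ψ = 144·P/γ = 144 × 104.0 / 62.4 = 240.00 ft.
Total head at OW-6: h = z + ψ = -211.33 + 240.00 = 28.67 ft.
Total head at OW-9: h = 38.99 ft (water level in the piezometer is the total head).
Head difference: h(OW-6) − h(OW-9) = 28.67 − 38.99 = -10.32 ft.
Hydraulic gradient: i = |Δh| / L = 10.32 / 693.3 = 0.0149.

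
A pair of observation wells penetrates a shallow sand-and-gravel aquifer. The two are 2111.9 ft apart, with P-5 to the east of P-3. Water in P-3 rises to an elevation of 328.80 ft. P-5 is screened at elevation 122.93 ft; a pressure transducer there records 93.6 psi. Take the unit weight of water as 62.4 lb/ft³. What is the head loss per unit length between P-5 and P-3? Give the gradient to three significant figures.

Total head at P-3: h = 328.80 ft (water level in the piezometer is the total head).
Pressure head at P-5: ψ = 144·P/γ = 144 × 93.6 / 62.4 = 216.00 ft.
Total head at P-5: h = z + ψ = 122.93 + 216.00 = 338.93 ft.
Head difference: h(P-3) − h(P-5) = 328.80 − 338.93 = -10.13 ft.
Hydraulic gradient: i = |Δh| / L = 10.13 / 2111.9 = 0.00480.

i ≈ 0.00480 ft/ft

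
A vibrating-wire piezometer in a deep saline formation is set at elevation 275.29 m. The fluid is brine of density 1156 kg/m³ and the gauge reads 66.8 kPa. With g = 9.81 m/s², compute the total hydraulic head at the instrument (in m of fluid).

ψ = P/(ρg) = 66.8×1000 / (1156 × 9.81) = 5.89 m.
h = z + ψ = 275.29 + 5.89 = 281.18 m.

h ≈ 281.18 m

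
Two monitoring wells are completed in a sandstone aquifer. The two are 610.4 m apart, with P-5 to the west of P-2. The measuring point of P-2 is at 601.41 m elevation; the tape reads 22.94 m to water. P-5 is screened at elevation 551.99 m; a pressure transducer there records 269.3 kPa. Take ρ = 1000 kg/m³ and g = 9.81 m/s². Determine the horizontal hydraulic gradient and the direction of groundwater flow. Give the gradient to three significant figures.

i ≈ 0.00159; groundwater flows toward the east

Total head at P-2: h = 601.41 − 22.94 = 578.47 m.
Pressure head at P-5: ψ = P/(ρg) = 269.3×1000 / (1000 × 9.81) = 27.45 m.
Total head at P-5: h = z + ψ = 551.99 + 27.45 = 579.44 m.
Head difference: h(P-2) − h(P-5) = 578.47 − 579.44 = -0.97 m.
Hydraulic gradient: i = |Δh| / L = 0.97 / 610.4 = 0.00159.
Flow is from higher to lower head: from P-5 toward P-2, i.e. toward the east.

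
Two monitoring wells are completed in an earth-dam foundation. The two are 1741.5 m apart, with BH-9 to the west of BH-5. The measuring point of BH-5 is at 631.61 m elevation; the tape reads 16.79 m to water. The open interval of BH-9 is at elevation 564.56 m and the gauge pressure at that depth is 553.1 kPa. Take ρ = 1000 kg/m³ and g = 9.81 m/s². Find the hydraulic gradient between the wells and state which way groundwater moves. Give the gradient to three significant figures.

Total head at BH-5: h = 631.61 − 16.79 = 614.82 m.
Pressure head at BH-9: ψ = P/(ρg) = 553.1×1000 / (1000 × 9.81) = 56.38 m.
Total head at BH-9: h = z + ψ = 564.56 + 56.38 = 620.94 m.
Head difference: h(BH-5) − h(BH-9) = 614.82 − 620.94 = -6.12 m.
Hydraulic gradient: i = |Δh| / L = 6.12 / 1741.5 = 0.00351.
Flow is from higher to lower head: from BH-9 toward BH-5, i.e. toward the east.

i ≈ 0.00351; groundwater flows toward the east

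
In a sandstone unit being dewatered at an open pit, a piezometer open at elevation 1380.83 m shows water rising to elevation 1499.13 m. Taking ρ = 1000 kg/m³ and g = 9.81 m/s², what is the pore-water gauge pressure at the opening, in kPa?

Pressure head ψ = h − z = 1499.13 − 1380.83 = 118.30 m.
P = ρgψ = 1000 × 9.81 × 118.30 = 1160523 Pa ≈ 1160 kPa.

P ≈ 1160 kPa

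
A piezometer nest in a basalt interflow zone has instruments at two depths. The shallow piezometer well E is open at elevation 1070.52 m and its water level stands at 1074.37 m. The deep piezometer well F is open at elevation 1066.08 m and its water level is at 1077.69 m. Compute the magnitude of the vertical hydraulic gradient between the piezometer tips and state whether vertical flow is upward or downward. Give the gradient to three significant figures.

|i_v| ≈ 0.748; vertical flow is upward

Total head at well E: h = 1074.37 m (water level in the standpipe).
Total head at well F: h = 1077.69 m.
Δh = h(well E) − h(well F) = 1074.37 − 1077.69 = -3.32 m.
Vertical separation Δz = 1070.52 − 1066.08 = 4.44 m.
|i_v| = |Δh| / Δz = 3.32 / 4.44 = 0.748.
Head is higher in the deep piezometer, so vertical flow is upward (discharge condition).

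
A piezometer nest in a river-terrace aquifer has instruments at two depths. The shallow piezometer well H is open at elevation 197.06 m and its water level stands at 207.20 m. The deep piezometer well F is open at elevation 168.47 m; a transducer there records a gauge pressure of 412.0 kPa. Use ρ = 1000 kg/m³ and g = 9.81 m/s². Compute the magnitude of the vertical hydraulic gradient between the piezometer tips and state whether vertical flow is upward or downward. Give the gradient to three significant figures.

Total head at well H: h = 207.20 m (water level in the standpipe).
Pressure head at well F: ψ = P/(ρg) = 412.0×1000 / (1000 × 9.81) = 42.00 m.
Total head at well F: h = z + ψ = 168.47 + 42.00 = 210.47 m.
Δh = h(well H) − h(well F) = 207.20 − 210.47 = -3.27 m.
Vertical separation Δz = 197.06 − 168.47 = 28.59 m.
|i_v| = |Δh| / Δz = 3.27 / 28.59 = 0.114.
Head is higher in the deep piezometer, so vertical flow is upward (discharge condition).

|i_v| ≈ 0.114; vertical flow is upward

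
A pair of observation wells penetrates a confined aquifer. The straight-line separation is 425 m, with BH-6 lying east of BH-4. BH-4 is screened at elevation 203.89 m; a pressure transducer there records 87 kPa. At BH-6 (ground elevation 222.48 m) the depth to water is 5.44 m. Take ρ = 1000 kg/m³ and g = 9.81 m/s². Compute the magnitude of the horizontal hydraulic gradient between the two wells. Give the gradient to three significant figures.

Pressure head at BH-4: ψ = P/(ρg) = 87×1000 / (1000 × 9.81) = 8.87 m.
Total head at BH-4: h = z + ψ = 203.89 + 8.87 = 212.76 m.
Total head at BH-6: h = 222.48 − 5.44 = 217.04 m.
Head difference: h(BH-4) − h(BH-6) = 212.76 − 217.04 = -4.28 m.
Hydraulic gradient: i = |Δh| / L = 4.28 / 425 = 0.0101.

i ≈ 0.0101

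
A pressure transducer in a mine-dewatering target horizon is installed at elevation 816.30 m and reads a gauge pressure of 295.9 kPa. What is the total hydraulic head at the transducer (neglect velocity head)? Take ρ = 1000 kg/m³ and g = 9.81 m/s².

h ≈ 846.46 m

ψ = P/(ρg) = 295.9×1000 / (1000 × 9.81) = 30.16 m.
h = z + ψ = 816.30 + 30.16 = 846.46 m.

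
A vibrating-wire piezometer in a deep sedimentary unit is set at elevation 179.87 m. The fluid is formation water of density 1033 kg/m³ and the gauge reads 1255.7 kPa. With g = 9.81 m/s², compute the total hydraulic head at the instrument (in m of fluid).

ψ = P/(ρg) = 1255.7×1000 / (1033 × 9.81) = 123.91 m.
h = z + ψ = 179.87 + 123.91 = 303.78 m.

h ≈ 303.78 m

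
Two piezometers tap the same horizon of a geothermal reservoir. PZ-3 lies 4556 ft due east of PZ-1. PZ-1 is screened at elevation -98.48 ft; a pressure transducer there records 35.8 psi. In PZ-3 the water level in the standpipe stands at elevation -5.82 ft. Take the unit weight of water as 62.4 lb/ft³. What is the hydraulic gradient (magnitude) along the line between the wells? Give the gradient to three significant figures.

i ≈ 0.00220

Pressure head at PZ-1: ψ = 144·P/γ = 144 × 35.8 / 62.4 = 82.62 ft.
Total head at PZ-1: h = z + ψ = -98.48 + 82.62 = -15.86 ft.
Total head at PZ-3: h = -5.82 ft (water level in the piezometer is the total head).
Head difference: h(PZ-1) − h(PZ-3) = -15.86 − (-5.82) = -10.04 ft.
Hydraulic gradient: i = |Δh| / L = 10.04 / 4556 = 0.00220.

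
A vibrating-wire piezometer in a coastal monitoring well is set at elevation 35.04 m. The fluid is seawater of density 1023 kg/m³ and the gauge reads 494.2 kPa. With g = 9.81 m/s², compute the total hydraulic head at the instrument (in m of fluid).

h ≈ 84.28 m

ψ = P/(ρg) = 494.2×1000 / (1023 × 9.81) = 49.24 m.
h = z + ψ = 35.04 + 49.24 = 84.28 m.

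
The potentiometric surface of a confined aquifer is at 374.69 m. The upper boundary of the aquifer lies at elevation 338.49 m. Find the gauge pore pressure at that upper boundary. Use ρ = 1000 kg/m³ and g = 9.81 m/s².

Pressure head at the aquifer top: ψ = h − z = 374.69 − 338.49 = 36.20 m.
P = ρgψ = 1000 × 9.81 × 36.20 = 355122 Pa ≈ 355 kPa.

P ≈ 355 kPa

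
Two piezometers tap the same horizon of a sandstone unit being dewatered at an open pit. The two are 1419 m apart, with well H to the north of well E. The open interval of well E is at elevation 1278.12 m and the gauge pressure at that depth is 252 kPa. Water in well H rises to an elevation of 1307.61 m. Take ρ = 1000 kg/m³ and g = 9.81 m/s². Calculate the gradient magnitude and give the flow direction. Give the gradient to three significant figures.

Pressure head at well E: ψ = P/(ρg) = 252×1000 / (1000 × 9.81) = 25.69 m.
Total head at well E: h = z + ψ = 1278.12 + 25.69 = 1303.81 m.
Total head at well H: h = 1307.61 m (water level in the piezometer is the total head).
Head difference: h(well E) − h(well H) = 1303.81 − 1307.61 = -3.80 m.
Hydraulic gradient: i = |Δh| / L = 3.80 / 1419 = 0.00268.
Flow is from higher to lower head: from well H toward well E, i.e. toward the south.

i ≈ 0.00268; groundwater flows toward the south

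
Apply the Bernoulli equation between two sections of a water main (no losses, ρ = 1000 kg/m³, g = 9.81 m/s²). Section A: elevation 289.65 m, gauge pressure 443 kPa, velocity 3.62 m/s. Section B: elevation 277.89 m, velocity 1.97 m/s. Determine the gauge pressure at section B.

Pressure head at A: ψ₁ = P₁/(ρg) = 443×1000 / (1000 × 9.81) = 45.16 m.
Velocity heads: v₁²/2g = 3.62²/19.62 = 0.668 m; v₂²/2g = 1.97²/19.62 = 0.198 m.
Total head H = z₁ + ψ₁ + v₁²/2g = 289.65 + 45.16 + 0.668 = 335.48 m.
ψ₂ = H − z₂ − v₂²/2g = 335.48 − 277.89 − 0.198 = 57.39 m.
P₂ = ρgψ₂ = 1000 × 9.81 × 57.39 ≈ 563 kPa.

P₂ ≈ 563 kPa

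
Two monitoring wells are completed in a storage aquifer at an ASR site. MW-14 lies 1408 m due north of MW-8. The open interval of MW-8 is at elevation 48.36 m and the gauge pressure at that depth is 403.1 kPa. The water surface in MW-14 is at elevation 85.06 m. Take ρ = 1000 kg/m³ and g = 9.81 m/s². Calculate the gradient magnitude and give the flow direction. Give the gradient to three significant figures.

Pressure head at MW-8: ψ = P/(ρg) = 403.1×1000 / (1000 × 9.81) = 41.09 m.
Total head at MW-8: h = z + ψ = 48.36 + 41.09 = 89.45 m.
Total head at MW-14: h = 85.06 m (water level in the piezometer is the total head).
Head difference: h(MW-8) − h(MW-14) = 89.45 − 85.06 = 4.39 m.
Hydraulic gradient: i = |Δh| / L = 4.39 / 1408 = 0.00312.
Flow is from higher to lower head: from MW-8 toward MW-14, i.e. toward the north.

i ≈ 0.00312; groundwater flows toward the north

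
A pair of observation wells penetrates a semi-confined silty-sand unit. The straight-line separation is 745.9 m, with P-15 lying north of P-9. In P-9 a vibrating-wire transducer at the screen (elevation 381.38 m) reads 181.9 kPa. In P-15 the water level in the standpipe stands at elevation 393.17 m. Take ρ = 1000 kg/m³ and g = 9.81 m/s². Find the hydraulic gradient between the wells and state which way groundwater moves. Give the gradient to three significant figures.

Pressure head at P-9: ψ = P/(ρg) = 181.9×1000 / (1000 × 9.81) = 18.54 m.
Total head at P-9: h = z + ψ = 381.38 + 18.54 = 399.92 m.
Total head at P-15: h = 393.17 m (water level in the piezometer is the total head).
Head difference: h(P-9) − h(P-15) = 399.92 − 393.17 = 6.75 m.
Hydraulic gradient: i = |Δh| / L = 6.75 / 745.9 = 0.00905.
Flow is from higher to lower head: from P-9 toward P-15, i.e. toward the north.

i ≈ 0.00905; groundwater flows toward the north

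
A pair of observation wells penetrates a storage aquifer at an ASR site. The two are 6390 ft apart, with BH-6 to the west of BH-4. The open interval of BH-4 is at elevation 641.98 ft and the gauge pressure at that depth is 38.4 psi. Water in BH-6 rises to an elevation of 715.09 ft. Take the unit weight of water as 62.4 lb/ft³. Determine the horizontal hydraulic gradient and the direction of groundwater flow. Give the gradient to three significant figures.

i ≈ 0.00243; groundwater flows toward the west

Pressure head at BH-4: ψ = 144·P/γ = 144 × 38.4 / 62.4 = 88.62 ft.
Total head at BH-4: h = z + ψ = 641.98 + 88.62 = 730.60 ft.
Total head at BH-6: h = 715.09 ft (water level in the piezometer is the total head).
Head difference: h(BH-4) − h(BH-6) = 730.60 − 715.09 = 15.51 ft.
Hydraulic gradient: i = |Δh| / L = 15.51 / 6390 = 0.00243.
Flow is from higher to lower head: from BH-4 toward BH-6, i.e. toward the west.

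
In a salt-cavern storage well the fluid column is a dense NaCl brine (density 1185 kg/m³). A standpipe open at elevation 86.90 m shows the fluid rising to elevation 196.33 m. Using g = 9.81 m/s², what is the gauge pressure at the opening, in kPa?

P ≈ 1270 kPa

Pressure head ψ = h − z = 196.33 − 86.90 = 109.43 m.
P = ρgψ = 1185 × 9.81 × 109.43 = 1272107 Pa ≈ 1270 kPa.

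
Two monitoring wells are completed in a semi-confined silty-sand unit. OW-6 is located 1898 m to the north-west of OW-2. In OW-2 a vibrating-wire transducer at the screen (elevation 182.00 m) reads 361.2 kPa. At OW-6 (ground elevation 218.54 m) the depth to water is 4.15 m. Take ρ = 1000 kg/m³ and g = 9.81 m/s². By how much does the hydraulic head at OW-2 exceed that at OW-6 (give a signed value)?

Δh ≈ 4.43 m

Pressure head at OW-2: ψ = P/(ρg) = 361.2×1000 / (1000 × 9.81) = 36.82 m.
Total head at OW-2: h = z + ψ = 182.00 + 36.82 = 218.82 m.
Total head at OW-6: h = 218.54 − 4.15 = 214.39 m.
Head difference: h(OW-2) − h(OW-6) = 218.82 − 214.39 = 4.43 m.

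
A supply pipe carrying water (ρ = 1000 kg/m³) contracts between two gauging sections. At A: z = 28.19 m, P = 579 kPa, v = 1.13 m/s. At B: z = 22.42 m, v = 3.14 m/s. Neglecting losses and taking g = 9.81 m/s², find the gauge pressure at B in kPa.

Pressure head at A: ψ₁ = P₁/(ρg) = 579×1000 / (1000 × 9.81) = 59.02 m.
Velocity heads: v₁²/2g = 1.13²/19.62 = 0.065 m; v₂²/2g = 3.14²/19.62 = 0.503 m.
Total head H = z₁ + ψ₁ + v₁²/2g = 28.19 + 59.02 + 0.065 = 87.28 m.
ψ₂ = H − z₂ − v₂²/2g = 87.28 − 22.42 − 0.503 = 64.36 m.
P₂ = ρgψ₂ = 1000 × 9.81 × 64.36 ≈ 631 kPa.

P₂ ≈ 631 kPa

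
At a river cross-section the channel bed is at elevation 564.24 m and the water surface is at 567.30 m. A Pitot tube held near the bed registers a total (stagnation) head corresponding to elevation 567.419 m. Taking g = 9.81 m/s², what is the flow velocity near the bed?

Near the bed, under hydrostatic conditions, the piezometric head (z + ψ) equals the free-surface elevation, 567.30 m.
Velocity head = total − piezometric = 567.419 − 567.30 = 0.119 m.
v = √(2g·h_v) = √(2 × 9.81 × 0.119) = 1.53 m/s.

v ≈ 1.53 m/s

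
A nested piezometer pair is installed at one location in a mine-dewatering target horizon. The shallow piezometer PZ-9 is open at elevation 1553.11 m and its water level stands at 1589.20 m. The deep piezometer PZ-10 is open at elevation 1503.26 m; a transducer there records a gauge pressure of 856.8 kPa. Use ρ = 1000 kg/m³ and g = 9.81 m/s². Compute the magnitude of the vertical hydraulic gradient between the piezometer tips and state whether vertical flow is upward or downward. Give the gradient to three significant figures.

|i_v| ≈ 0.0281; vertical flow is upward

Total head at PZ-9: h = 1589.20 m (water level in the standpipe).
Pressure head at PZ-10: ψ = P/(ρg) = 856.8×1000 / (1000 × 9.81) = 87.34 m.
Total head at PZ-10: h = z + ψ = 1503.26 + 87.34 = 1590.60 m.
Δh = h(PZ-9) − h(PZ-10) = 1589.20 − 1590.60 = -1.40 m.
Vertical separation Δz = 1553.11 − 1503.26 = 49.85 m.
|i_v| = |Δh| / Δz = 1.40 / 49.85 = 0.0281.
Head is higher in the deep piezometer, so vertical flow is upward (discharge condition).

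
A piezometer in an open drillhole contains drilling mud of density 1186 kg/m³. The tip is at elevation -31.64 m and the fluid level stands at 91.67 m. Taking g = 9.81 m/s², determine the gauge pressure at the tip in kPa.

Pressure head ψ = h − z = 91.67 − (-31.64) = 123.31 m.
P = ρgψ = 1186 × 9.81 × 123.31 = 1434670 Pa ≈ 1430 kPa.

P ≈ 1430 kPa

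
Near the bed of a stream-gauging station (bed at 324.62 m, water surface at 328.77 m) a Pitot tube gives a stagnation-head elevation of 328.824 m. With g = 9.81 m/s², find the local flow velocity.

v ≈ 1.03 m/s

Near the bed, under hydrostatic conditions, the piezometric head (z + ψ) equals the free-surface elevation, 328.77 m.
Velocity head = total − piezometric = 328.824 − 328.77 = 0.054 m.
v = √(2g·h_v) = √(2 × 9.81 × 0.054) = 1.03 m/s.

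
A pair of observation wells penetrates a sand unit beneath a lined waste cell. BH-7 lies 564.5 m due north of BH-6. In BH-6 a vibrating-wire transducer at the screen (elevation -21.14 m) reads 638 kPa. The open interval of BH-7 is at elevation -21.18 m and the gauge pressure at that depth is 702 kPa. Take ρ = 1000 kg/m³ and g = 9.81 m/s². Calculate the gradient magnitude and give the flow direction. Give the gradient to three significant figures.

Pressure head at BH-6: ψ = P/(ρg) = 638×1000 / (1000 × 9.81) = 65.04 m.
Total head at BH-6: h = z + ψ = -21.14 + 65.04 = 43.90 m.
Pressure head at BH-7: ψ = P/(ρg) = 702×1000 / (1000 × 9.81) = 71.56 m.
Total head at BH-7: h = z + ψ = -21.18 + 71.56 = 50.38 m.
Head difference: h(BH-6) − h(BH-7) = 43.90 − 50.38 = -6.48 m.
Hydraulic gradient: i = |Δh| / L = 6.48 / 564.5 = 0.0115.
Flow is from higher to lower head: from BH-7 toward BH-6, i.e. toward the south.

i ≈ 0.0115; groundwater flows toward the south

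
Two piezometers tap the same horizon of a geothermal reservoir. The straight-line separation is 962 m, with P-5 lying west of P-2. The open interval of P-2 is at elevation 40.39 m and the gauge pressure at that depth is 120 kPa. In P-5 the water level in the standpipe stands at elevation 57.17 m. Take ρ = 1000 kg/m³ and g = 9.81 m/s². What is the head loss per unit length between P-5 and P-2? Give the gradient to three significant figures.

i ≈ 0.00473 m/m

Pressure head at P-2: ψ = P/(ρg) = 120×1000 / (1000 × 9.81) = 12.23 m.
Total head at P-2: h = z + ψ = 40.39 + 12.23 = 52.62 m.
Total head at P-5: h = 57.17 m (water level in the piezometer is the total head).
Head difference: h(P-2) − h(P-5) = 52.62 − 57.17 = -4.55 m.
Hydraulic gradient: i = |Δh| / L = 4.55 / 962 = 0.00473.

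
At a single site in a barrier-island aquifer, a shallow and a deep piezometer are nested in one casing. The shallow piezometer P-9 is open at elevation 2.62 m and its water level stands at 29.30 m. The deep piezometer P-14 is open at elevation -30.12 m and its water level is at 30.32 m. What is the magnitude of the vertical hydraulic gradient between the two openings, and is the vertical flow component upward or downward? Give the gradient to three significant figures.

|i_v| ≈ 0.0312; vertical flow is upward

Total head at P-9: h = 29.30 m (water level in the standpipe).
Total head at P-14: h = 30.32 m.
Δh = h(P-9) − h(P-14) = 29.30 − 30.32 = -1.02 m.
Vertical separation Δz = 2.62 − (-30.12) = 32.74 m.
|i_v| = |Δh| / Δz = 1.02 / 32.74 = 0.0312.
Head is higher in the deep piezometer, so vertical flow is upward (discharge condition).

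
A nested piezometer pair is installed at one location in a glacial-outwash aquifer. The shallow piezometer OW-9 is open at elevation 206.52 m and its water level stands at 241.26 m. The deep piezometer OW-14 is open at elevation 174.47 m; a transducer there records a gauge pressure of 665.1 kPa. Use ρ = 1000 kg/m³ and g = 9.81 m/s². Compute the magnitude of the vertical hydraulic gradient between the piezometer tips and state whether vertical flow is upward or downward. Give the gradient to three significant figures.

|i_v| ≈ 0.0315; vertical flow is upward

Total head at OW-9: h = 241.26 m (water level in the standpipe).
Pressure head at OW-14: ψ = P/(ρg) = 665.1×1000 / (1000 × 9.81) = 67.80 m.
Total head at OW-14: h = z + ψ = 174.47 + 67.80 = 242.27 m.
Δh = h(OW-9) − h(OW-14) = 241.26 − 242.27 = -1.01 m.
Vertical separation Δz = 206.52 − 174.47 = 32.05 m.
|i_v| = |Δh| / Δz = 1.01 / 32.05 = 0.0315.
Head is higher in the deep piezometer, so vertical flow is upward (discharge condition).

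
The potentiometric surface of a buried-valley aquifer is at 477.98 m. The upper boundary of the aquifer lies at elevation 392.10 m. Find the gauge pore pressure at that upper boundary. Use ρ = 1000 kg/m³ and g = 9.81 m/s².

Pressure head at the aquifer top: ψ = h − z = 477.98 − 392.10 = 85.88 m.
P = ρgψ = 1000 × 9.81 × 85.88 = 842483 Pa ≈ 842 kPa.

P ≈ 842 kPa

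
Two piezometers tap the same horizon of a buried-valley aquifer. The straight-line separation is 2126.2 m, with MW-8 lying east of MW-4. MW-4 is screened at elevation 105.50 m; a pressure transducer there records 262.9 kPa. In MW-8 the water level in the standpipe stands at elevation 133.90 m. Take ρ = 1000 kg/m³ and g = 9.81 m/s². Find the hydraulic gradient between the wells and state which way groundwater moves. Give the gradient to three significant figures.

Pressure head at MW-4: ψ = P/(ρg) = 262.9×1000 / (1000 × 9.81) = 26.80 m.
Total head at MW-4: h = z + ψ = 105.50 + 26.80 = 132.30 m.
Total head at MW-8: h = 133.90 m (water level in the piezometer is the total head).
Head difference: h(MW-4) − h(MW-8) = 132.30 − 133.90 = -1.60 m.
Hydraulic gradient: i = |Δh| / L = 1.60 / 2126.2 = 0.000753.
Flow is from higher to lower head: from MW-8 toward MW-4, i.e. toward the west.

i ≈ 0.000753; groundwater flows toward the west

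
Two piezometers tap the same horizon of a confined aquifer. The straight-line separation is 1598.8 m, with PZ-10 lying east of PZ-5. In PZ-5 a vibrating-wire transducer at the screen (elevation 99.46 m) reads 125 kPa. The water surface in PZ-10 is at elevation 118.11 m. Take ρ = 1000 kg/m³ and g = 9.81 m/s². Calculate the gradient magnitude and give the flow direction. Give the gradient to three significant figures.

i ≈ 0.00370; groundwater flows toward the west

Pressure head at PZ-5: ψ = P/(ρg) = 125×1000 / (1000 × 9.81) = 12.74 m.
Total head at PZ-5: h = z + ψ = 99.46 + 12.74 = 112.20 m.
Total head at PZ-10: h = 118.11 m (water level in the piezometer is the total head).
Head difference: h(PZ-5) − h(PZ-10) = 112.20 − 118.11 = -5.91 m.
Hydraulic gradient: i = |Δh| / L = 5.91 / 1598.8 = 0.00370.
Flow is from higher to lower head: from PZ-10 toward PZ-5, i.e. toward the west.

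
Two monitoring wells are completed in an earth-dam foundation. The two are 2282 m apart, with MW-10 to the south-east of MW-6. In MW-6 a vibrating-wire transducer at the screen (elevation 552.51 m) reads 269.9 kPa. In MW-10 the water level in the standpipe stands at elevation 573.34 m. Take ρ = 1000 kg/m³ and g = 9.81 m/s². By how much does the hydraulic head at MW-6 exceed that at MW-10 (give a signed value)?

Pressure head at MW-6: ψ = P/(ρg) = 269.9×1000 / (1000 × 9.81) = 27.51 m.
Total head at MW-6: h = z + ψ = 552.51 + 27.51 = 580.02 m.
Total head at MW-10: h = 573.34 m (water level in the piezometer is the total head).
Head difference: h(MW-6) − h(MW-10) = 580.02 − 573.34 = 6.68 m.

Δh ≈ 6.68 m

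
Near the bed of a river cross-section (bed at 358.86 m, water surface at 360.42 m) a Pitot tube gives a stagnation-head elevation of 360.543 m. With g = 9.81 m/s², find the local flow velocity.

v ≈ 1.55 m/s

Near the bed, under hydrostatic conditions, the piezometric head (z + ψ) equals the free-surface elevation, 360.42 m.
Velocity head = total − piezometric = 360.543 − 360.42 = 0.123 m.
v = √(2g·h_v) = √(2 × 9.81 × 0.123) = 1.55 m/s.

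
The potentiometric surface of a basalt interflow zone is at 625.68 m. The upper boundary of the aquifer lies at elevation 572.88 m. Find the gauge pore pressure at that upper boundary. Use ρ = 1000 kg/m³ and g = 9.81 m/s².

Pressure head at the aquifer top: ψ = h − z = 625.68 − 572.88 = 52.80 m.
P = ρgψ = 1000 × 9.81 × 52.80 = 517968 Pa ≈ 518 kPa.

P ≈ 518 kPa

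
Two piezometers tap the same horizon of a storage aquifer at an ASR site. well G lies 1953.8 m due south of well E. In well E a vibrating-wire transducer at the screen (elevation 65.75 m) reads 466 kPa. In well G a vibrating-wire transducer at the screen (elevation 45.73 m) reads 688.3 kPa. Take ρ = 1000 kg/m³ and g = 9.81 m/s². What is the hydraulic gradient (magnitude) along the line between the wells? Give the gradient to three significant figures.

i ≈ 0.00135

Pressure head at well E: ψ = P/(ρg) = 466×1000 / (1000 × 9.81) = 47.50 m.
Total head at well E: h = z + ψ = 65.75 + 47.50 = 113.25 m.
Pressure head at well G: ψ = P/(ρg) = 688.3×1000 / (1000 × 9.81) = 70.16 m.
Total head at well G: h = z + ψ = 45.73 + 70.16 = 115.89 m.
Head difference: h(well E) − h(well G) = 113.25 − 115.89 = -2.64 m.
Hydraulic gradient: i = |Δh| / L = 2.64 / 1953.8 = 0.00135.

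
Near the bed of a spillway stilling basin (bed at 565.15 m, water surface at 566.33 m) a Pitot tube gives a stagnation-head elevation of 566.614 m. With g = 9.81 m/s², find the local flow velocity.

Near the bed, under hydrostatic conditions, the piezometric head (z + ψ) equals the free-surface elevation, 566.33 m.
Velocity head = total − piezometric = 566.614 − 566.33 = 0.284 m.
v = √(2g·h_v) = √(2 × 9.81 × 0.284) = 2.36 m/s.

v ≈ 2.36 m/s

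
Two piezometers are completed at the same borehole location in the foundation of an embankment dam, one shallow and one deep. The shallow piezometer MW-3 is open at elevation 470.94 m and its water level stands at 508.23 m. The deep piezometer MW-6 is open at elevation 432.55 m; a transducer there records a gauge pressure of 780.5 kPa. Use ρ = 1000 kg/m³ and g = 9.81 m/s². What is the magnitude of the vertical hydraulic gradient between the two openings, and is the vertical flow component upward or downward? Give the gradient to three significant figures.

Total head at MW-3: h = 508.23 m (water level in the standpipe).
Pressure head at MW-6: ψ = P/(ρg) = 780.5×1000 / (1000 × 9.81) = 79.56 m.
Total head at MW-6: h = z + ψ = 432.55 + 79.56 = 512.11 m.
Δh = h(MW-3) − h(MW-6) = 508.23 − 512.11 = -3.88 m.
Vertical separation Δz = 470.94 − 432.55 = 38.39 m.
|i_v| = |Δh| / Δz = 3.88 / 38.39 = 0.101.
Head is higher in the deep piezometer, so vertical flow is upward (discharge condition).

|i_v| ≈ 0.101; vertical flow is upward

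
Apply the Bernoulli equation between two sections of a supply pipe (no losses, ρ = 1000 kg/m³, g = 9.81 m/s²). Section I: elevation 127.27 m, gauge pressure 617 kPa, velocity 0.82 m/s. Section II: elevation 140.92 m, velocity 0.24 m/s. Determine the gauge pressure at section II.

Pressure head at I: ψ₁ = P₁/(ρg) = 617×1000 / (1000 × 9.81) = 62.90 m.
Velocity heads: v₁²/2g = 0.82²/19.62 = 0.034 m; v₂²/2g = 0.24²/19.62 = 0.003 m.
Total head H = z₁ + ψ₁ + v₁²/2g = 127.27 + 62.90 + 0.034 = 190.20 m.
ψ₂ = H − z₂ − v₂²/2g = 190.20 − 140.92 − 0.003 = 49.28 m.
P₂ = ρgψ₂ = 1000 × 9.81 × 49.28 ≈ 483 kPa.

P₂ ≈ 483 kPa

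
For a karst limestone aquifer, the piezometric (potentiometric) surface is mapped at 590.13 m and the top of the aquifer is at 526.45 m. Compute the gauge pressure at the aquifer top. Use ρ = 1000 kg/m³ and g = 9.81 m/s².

P ≈ 625 kPa

Pressure head at the aquifer top: ψ = h − z = 590.13 − 526.45 = 63.68 m.
P = ρgψ = 1000 × 9.81 × 63.68 = 624701 Pa ≈ 625 kPa.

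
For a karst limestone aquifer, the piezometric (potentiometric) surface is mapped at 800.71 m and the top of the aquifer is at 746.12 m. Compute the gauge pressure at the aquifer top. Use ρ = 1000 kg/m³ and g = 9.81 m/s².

Pressure head at the aquifer top: ψ = h − z = 800.71 − 746.12 = 54.59 m.
P = ρgψ = 1000 × 9.81 × 54.59 = 535528 Pa ≈ 536 kPa.

P ≈ 536 kPa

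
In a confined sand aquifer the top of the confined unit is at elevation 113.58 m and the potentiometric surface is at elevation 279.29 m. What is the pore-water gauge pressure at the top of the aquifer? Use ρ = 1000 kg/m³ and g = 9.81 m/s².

P ≈ 1630 kPa

Pressure head at the aquifer top: ψ = h − z = 279.29 − 113.58 = 165.71 m.
P = ρgψ = 1000 × 9.81 × 165.71 = 1625615 Pa ≈ 1630 kPa.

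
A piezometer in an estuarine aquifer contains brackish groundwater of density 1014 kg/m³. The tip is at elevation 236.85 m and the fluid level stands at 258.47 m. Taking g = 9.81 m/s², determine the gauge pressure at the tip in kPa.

Pressure head ψ = h − z = 258.47 − 236.85 = 21.62 m.
P = ρgψ = 1014 × 9.81 × 21.62 = 215061 Pa ≈ 215 kPa.

P ≈ 215 kPa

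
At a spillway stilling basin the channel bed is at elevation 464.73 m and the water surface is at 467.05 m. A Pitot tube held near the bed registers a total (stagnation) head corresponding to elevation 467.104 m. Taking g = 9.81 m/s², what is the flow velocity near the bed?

v ≈ 1.03 m/s

Near the bed, under hydrostatic conditions, the piezometric head (z + ψ) equals the free-surface elevation, 467.05 m.
Velocity head = total − piezometric = 467.104 − 467.05 = 0.054 m.
v = √(2g·h_v) = √(2 × 9.81 × 0.054) = 1.03 m/s.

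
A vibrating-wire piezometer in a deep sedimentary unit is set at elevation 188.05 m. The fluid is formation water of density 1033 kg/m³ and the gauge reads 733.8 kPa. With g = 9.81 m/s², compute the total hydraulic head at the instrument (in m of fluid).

ψ = P/(ρg) = 733.8×1000 / (1033 × 9.81) = 72.41 m.
h = z + ψ = 188.05 + 72.41 = 260.46 m.

h ≈ 260.46 m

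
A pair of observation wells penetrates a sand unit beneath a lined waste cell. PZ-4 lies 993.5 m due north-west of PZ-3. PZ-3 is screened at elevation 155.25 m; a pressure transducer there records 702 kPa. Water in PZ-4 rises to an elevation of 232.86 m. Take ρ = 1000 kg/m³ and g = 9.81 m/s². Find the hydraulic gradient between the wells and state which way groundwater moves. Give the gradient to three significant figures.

i ≈ 0.00609; groundwater flows toward the south-east

Pressure head at PZ-3: ψ = P/(ρg) = 702×1000 / (1000 × 9.81) = 71.56 m.
Total head at PZ-3: h = z + ψ = 155.25 + 71.56 = 226.81 m.
Total head at PZ-4: h = 232.86 m (water level in the piezometer is the total head).
Head difference: h(PZ-3) − h(PZ-4) = 226.81 − 232.86 = -6.05 m.
Hydraulic gradient: i = |Δh| / L = 6.05 / 993.5 = 0.00609.
Flow is from higher to lower head: from PZ-4 toward PZ-3, i.e. toward the south-east.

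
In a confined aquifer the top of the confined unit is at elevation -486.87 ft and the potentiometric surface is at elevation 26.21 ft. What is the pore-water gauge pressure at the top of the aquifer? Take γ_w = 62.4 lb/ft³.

Pressure head at the aquifer top: ψ = h − z = 26.21 − (-486.87) = 513.08 ft.
P = γψ/144 = 62.4 × 513.08 / 144 = 222 psi.

P ≈ 222 psi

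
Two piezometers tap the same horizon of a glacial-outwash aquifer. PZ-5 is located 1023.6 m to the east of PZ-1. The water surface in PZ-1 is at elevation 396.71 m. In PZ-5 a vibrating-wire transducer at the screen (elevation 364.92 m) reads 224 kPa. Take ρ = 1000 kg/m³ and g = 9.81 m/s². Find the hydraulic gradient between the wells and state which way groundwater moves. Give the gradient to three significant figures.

Total head at PZ-1: h = 396.71 m (water level in the piezometer is the total head).
Pressure head at PZ-5: ψ = P/(ρg) = 224×1000 / (1000 × 9.81) = 22.83 m.
Total head at PZ-5: h = z + ψ = 364.92 + 22.83 = 387.75 m.
Head difference: h(PZ-1) − h(PZ-5) = 396.71 − 387.75 = 8.96 m.
Hydraulic gradient: i = |Δh| / L = 8.96 / 1023.6 = 0.00875.
Flow is from higher to lower head: from PZ-1 toward PZ-5, i.e. toward the east.

i ≈ 0.00875; groundwater flows toward the east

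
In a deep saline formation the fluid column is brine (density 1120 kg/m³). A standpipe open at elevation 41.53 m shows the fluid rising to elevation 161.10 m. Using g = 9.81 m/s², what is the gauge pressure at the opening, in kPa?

Pressure head ψ = h − z = 161.10 − 41.53 = 119.57 m.
P = ρgψ = 1120 × 9.81 × 119.57 = 1313740 Pa ≈ 1310 kPa.

P ≈ 1310 kPa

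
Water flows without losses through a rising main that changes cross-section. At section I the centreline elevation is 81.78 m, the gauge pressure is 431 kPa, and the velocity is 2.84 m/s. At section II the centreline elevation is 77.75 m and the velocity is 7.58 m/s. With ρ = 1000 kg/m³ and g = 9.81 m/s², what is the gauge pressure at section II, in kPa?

Pressure head at I: ψ₁ = P₁/(ρg) = 431×1000 / (1000 × 9.81) = 43.93 m.
Velocity heads: v₁²/2g = 2.84²/19.62 = 0.411 m; v₂²/2g = 7.58²/19.62 = 2.928 m.
Total head H = z₁ + ψ₁ + v₁²/2g = 81.78 + 43.93 + 0.411 = 126.12 m.
ψ₂ = H − z₂ − v₂²/2g = 126.12 − 77.75 − 2.928 = 45.44 m.
P₂ = ρgψ₂ = 1000 × 9.81 × 45.44 ≈ 446 kPa.

P₂ ≈ 446 kPa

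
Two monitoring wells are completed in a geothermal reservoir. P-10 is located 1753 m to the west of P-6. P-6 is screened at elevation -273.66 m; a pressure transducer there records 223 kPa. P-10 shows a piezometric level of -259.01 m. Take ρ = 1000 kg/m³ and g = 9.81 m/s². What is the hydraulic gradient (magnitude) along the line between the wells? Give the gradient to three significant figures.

Pressure head at P-6: ψ = P/(ρg) = 223×1000 / (1000 × 9.81) = 22.73 m.
Total head at P-6: h = z + ψ = -273.66 + 22.73 = -250.93 m.
Total head at P-10: h = -259.01 m (water level in the piezometer is the total head).
Head difference: h(P-6) − h(P-10) = -250.93 − (-259.01) = 8.08 m.
Hydraulic gradient: i = |Δh| / L = 8.08 / 1753 = 0.00461.

i ≈ 0.00461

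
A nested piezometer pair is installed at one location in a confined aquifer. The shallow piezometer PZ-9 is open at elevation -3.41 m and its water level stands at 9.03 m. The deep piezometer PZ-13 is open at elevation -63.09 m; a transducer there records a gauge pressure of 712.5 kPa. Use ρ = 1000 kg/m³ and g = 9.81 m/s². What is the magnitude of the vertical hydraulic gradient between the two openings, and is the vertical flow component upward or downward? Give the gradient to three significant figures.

Total head at PZ-9: h = 9.03 m (water level in the standpipe).
Pressure head at PZ-13: ψ = P/(ρg) = 712.5×1000 / (1000 × 9.81) = 72.63 m.
Total head at PZ-13: h = z + ψ = -63.09 + 72.63 = 9.54 m.
Δh = h(PZ-9) − h(PZ-13) = 9.03 − 9.54 = -0.51 m.
Vertical separation Δz = -3.41 − (-63.09) = 59.68 m.
|i_v| = |Δh| / Δz = 0.51 / 59.68 = 0.00855.
Head is higher in the deep piezometer, so vertical flow is upward (discharge condition).

|i_v| ≈ 0.00855; vertical flow is upward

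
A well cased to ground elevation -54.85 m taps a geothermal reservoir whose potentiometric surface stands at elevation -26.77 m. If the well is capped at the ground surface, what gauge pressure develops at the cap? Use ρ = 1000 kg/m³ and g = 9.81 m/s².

Head above the cap: Δh = -26.77 − (-54.85) = 28.08 m.
P = ρgΔh = 1000 × 9.81 × 28.08 = 275465 Pa ≈ 275 kPa.

P ≈ 275 kPa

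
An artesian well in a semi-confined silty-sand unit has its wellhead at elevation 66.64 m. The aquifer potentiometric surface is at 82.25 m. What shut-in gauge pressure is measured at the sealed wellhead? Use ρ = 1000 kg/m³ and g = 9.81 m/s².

Head above the cap: Δh = 82.25 − 66.64 = 15.61 m.
P = ρgΔh = 1000 × 9.81 × 15.61 = 153134 Pa ≈ 153 kPa.

P ≈ 153 kPa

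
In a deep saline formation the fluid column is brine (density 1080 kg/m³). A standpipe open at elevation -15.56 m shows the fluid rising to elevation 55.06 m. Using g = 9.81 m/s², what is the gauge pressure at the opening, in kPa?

P ≈ 748 kPa

Pressure head ψ = h − z = 55.06 − (-15.56) = 70.62 m.
P = ρgψ = 1080 × 9.81 × 70.62 = 748205 Pa ≈ 748 kPa.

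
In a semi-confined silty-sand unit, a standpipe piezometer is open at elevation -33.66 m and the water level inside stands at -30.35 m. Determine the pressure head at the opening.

ψ ≈ 3.31 m

Total head h = -30.35 m (the water-surface elevation in the piezometer).
Pressure head ψ = h − z = -30.35 − (-33.66) = 3.31 m.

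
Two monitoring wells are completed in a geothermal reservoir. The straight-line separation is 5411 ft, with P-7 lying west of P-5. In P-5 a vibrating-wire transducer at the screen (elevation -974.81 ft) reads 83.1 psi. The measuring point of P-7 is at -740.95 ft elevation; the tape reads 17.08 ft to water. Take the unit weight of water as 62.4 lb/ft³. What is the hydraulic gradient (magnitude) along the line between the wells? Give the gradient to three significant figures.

i ≈ 0.00462

Pressure head at P-5: ψ = 144·P/γ = 144 × 83.1 / 62.4 = 191.77 ft.
Total head at P-5: h = z + ψ = -974.81 + 191.77 = -783.04 ft.
Total head at P-7: h = -740.95 − 17.08 = -758.03 ft.
Head difference: h(P-5) − h(P-7) = -783.04 − (-758.03) = -25.01 ft.
Hydraulic gradient: i = |Δh| / L = 25.01 / 5411 = 0.00462.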